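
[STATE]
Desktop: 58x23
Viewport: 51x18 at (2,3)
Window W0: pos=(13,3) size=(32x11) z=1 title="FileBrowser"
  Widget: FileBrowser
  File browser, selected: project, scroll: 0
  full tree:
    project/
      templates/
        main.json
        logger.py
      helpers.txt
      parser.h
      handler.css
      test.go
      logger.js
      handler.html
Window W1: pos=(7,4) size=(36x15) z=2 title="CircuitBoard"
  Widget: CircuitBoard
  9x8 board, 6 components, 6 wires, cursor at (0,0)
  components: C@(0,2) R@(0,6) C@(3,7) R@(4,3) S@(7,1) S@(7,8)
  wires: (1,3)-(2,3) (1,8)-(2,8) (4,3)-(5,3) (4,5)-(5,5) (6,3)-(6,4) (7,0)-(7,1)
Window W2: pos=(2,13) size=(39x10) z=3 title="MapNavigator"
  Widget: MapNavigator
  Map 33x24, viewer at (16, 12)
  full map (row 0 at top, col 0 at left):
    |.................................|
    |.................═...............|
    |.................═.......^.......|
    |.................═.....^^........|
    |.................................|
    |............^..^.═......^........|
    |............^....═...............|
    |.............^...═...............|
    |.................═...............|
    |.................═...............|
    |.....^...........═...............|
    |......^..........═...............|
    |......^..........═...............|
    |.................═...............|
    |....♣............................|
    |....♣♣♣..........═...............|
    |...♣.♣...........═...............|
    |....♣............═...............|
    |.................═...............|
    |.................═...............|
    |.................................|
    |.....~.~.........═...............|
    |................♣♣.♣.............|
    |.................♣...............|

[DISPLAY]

           ┏━━━━━━━━━━━━━━━━━━━━━━━━━━━━━━┓        
     ┏━━━━━━━━━━━━━━━━━━━━━━━━━━━━━━━━━━┓ ┃        
     ┃ CircuitBoard                     ┃─┨        
     ┠──────────────────────────────────┨ ┃        
     ┃   0 1 2 3 4 5 6 7 8              ┃ ┃        
     ┃0  [.]      C               R     ┃ ┃        
     ┃                                  ┃ ┃        
     ┃1               ·                 ┃ ┃        
     ┃                │                 ┃ ┃        
     ┃2               ·                 ┃ ┃        
┏━━━━━━━━━━━━━━━━━━━━━━━━━━━━━━━━━━━━━┓ ┃━┛        
┃ MapNavigator                        ┃ ┃          
┠─────────────────────────────────────┨ ┃          
┃  .................═...............  ┃ ┃          
┃  .....^...........═...............  ┃ ┃          
┃  ......^..........═...............  ┃━┛          
┃  ......^.........@═...............  ┃            
┃  .................═...............  ┃            


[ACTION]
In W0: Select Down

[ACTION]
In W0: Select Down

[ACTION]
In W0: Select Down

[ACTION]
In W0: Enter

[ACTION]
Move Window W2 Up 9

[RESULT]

           ┏━━━━━━━━━━━━━━━━━━━━━━━━━━━━━━┓        
┏━━━━━━━━━━━━━━━━━━━━━━━━━━━━━━━━━━━━━┓━┓ ┃        
┃ MapNavigator                        ┃ ┃─┨        
┠─────────────────────────────────────┨─┨ ┃        
┃  .................═...............  ┃ ┃ ┃        
┃  .....^...........═...............  ┃ ┃ ┃        
┃  ......^..........═...............  ┃ ┃ ┃        
┃  ......^.........@═...............  ┃ ┃ ┃        
┃  .................═...............  ┃ ┃ ┃        
┃  ....♣............................  ┃ ┃ ┃        
┗━━━━━━━━━━━━━━━━━━━━━━━━━━━━━━━━━━━━━┛ ┃━┛        
     ┃3                               C ┃          
     ┃                                  ┃          
     ┃4               R       ·         ┃          
     ┃                │       │         ┃          
     ┗━━━━━━━━━━━━━━━━━━━━━━━━━━━━━━━━━━┛          
                                                   
                                                   


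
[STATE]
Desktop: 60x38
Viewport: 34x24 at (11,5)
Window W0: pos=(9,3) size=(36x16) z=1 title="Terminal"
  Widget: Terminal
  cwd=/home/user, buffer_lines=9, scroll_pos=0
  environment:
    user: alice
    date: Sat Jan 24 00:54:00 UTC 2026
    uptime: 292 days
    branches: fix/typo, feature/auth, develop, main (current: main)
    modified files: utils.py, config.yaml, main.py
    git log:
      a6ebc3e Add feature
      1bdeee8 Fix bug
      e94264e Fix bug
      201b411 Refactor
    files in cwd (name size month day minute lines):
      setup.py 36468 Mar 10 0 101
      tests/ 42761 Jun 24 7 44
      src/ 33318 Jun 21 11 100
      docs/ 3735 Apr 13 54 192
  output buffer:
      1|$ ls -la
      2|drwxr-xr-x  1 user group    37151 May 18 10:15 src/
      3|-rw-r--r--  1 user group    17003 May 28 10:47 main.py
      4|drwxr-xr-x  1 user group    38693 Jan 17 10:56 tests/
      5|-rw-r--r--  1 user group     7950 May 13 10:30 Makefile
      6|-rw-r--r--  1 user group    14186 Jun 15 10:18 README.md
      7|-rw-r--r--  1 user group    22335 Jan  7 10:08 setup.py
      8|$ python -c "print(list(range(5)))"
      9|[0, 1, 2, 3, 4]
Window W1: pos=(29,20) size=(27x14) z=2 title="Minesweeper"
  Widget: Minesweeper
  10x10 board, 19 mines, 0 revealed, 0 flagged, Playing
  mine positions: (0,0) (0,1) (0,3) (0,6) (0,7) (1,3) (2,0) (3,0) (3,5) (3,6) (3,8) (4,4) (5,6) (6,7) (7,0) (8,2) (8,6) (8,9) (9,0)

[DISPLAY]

─────────────────────────────────┨
 ls -la                          ┃
rwxr-xr-x  1 user group    37151 ┃
rw-r--r--  1 user group    17003 ┃
rwxr-xr-x  1 user group    38693 ┃
rw-r--r--  1 user group     7950 ┃
rw-r--r--  1 user group    14186 ┃
rw-r--r--  1 user group    22335 ┃
 python -c "print(list(range(5)))┃
0, 1, 2, 3, 4]                   ┃
 █                               ┃
                                 ┃
                                 ┃
━━━━━━━━━━━━━━━━━━━━━━━━━━━━━━━━━┛
                                  
                  ┏━━━━━━━━━━━━━━━
                  ┃ Minesweeper   
                  ┠───────────────
                  ┃■■■■■■■■■■     
                  ┃■■■■■■■■■■     
                  ┃■■■■■■■■■■     
                  ┃■■■■■■■■■■     
                  ┃■■■■■■■■■■     
                  ┃■■■■■■■■■■     


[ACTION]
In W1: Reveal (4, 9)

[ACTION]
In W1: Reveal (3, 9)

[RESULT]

─────────────────────────────────┨
 ls -la                          ┃
rwxr-xr-x  1 user group    37151 ┃
rw-r--r--  1 user group    17003 ┃
rwxr-xr-x  1 user group    38693 ┃
rw-r--r--  1 user group     7950 ┃
rw-r--r--  1 user group    14186 ┃
rw-r--r--  1 user group    22335 ┃
 python -c "print(list(range(5)))┃
0, 1, 2, 3, 4]                   ┃
 █                               ┃
                                 ┃
                                 ┃
━━━━━━━━━━━━━━━━━━━━━━━━━━━━━━━━━┛
                                  
                  ┏━━━━━━━━━━━━━━━
                  ┃ Minesweeper   
                  ┠───────────────
                  ┃■■■■■■■■■■     
                  ┃■■■■■■■■■■     
                  ┃■■■■■■■■■■     
                  ┃■■■■■■■■■1     
                  ┃■■■■■■■■■1     
                  ┃■■■■■■■■■■     


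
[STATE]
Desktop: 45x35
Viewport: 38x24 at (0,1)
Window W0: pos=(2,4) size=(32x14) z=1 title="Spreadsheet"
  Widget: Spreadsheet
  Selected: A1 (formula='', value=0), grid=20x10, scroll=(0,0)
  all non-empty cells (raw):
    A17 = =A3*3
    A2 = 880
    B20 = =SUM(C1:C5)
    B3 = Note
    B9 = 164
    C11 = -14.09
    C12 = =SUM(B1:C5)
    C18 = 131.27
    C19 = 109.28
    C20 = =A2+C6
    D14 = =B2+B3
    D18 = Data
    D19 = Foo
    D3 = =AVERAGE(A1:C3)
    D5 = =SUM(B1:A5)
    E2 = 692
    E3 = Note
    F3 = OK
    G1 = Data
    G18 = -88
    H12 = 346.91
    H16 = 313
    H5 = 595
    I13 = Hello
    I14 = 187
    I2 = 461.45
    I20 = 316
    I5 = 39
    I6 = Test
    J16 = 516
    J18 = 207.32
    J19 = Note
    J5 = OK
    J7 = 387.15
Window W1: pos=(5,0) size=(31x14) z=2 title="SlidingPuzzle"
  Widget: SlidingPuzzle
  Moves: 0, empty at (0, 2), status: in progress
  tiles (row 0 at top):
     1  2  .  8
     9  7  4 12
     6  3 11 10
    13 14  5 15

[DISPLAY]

     ┃ SlidingPuzzle               ┃  
     ┠─────────────────────────────┨  
     ┃┌────┬────┬────┬────┐        ┃  
  ┏━━┃│  1 │  2 │    │  8 │        ┃  
  ┃ S┃├────┼────┼────┼────┤        ┃  
  ┠──┃│  9 │  7 │  4 │ 12 │        ┃  
  ┃A1┃├────┼────┼────┼────┤        ┃  
  ┃  ┃│  6 │  3 │ 11 │ 10 │        ┃  
  ┃--┃├────┼────┼────┼────┤        ┃  
  ┃  ┃│ 13 │ 14 │  5 │ 15 │        ┃  
  ┃  ┃└────┴────┴────┴────┘        ┃  
  ┃  ┃Moves: 0                     ┃  
  ┃  ┗━━━━━━━━━━━━━━━━━━━━━━━━━━━━━┛  
  ┃  5        0       0       0  ┃    
  ┃  6        0       0       0  ┃    
  ┃  7        0       0       0  ┃    
  ┗━━━━━━━━━━━━━━━━━━━━━━━━━━━━━━┛    
                                      
                                      
                                      
                                      
                                      
                                      
                                      


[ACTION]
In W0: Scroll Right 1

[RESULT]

     ┃ SlidingPuzzle               ┃  
     ┠─────────────────────────────┨  
     ┃┌────┬────┬────┬────┐        ┃  
  ┏━━┃│  1 │  2 │    │  8 │        ┃  
  ┃ S┃├────┼────┼────┼────┤        ┃  
  ┠──┃│  9 │  7 │  4 │ 12 │        ┃  
  ┃A1┃├────┼────┼────┼────┤        ┃  
  ┃  ┃│  6 │  3 │ 11 │ 10 │        ┃  
  ┃--┃├────┼────┼────┼────┤        ┃  
  ┃  ┃│ 13 │ 14 │  5 │ 15 │        ┃  
  ┃  ┃└────┴────┴────┴────┘        ┃  
  ┃  ┃Moves: 0                     ┃  
  ┃  ┗━━━━━━━━━━━━━━━━━━━━━━━━━━━━━┛  
  ┃  5        0       0     880  ┃    
  ┃  6        0       0       0  ┃    
  ┃  7        0       0       0  ┃    
  ┗━━━━━━━━━━━━━━━━━━━━━━━━━━━━━━┛    
                                      
                                      
                                      
                                      
                                      
                                      
                                      


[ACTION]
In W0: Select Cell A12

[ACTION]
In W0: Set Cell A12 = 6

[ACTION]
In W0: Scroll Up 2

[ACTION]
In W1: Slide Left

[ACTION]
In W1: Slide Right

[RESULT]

     ┃ SlidingPuzzle               ┃  
     ┠─────────────────────────────┨  
     ┃┌────┬────┬────┬────┐        ┃  
  ┏━━┃│  1 │  2 │    │  8 │        ┃  
  ┃ S┃├────┼────┼────┼────┤        ┃  
  ┠──┃│  9 │  7 │  4 │ 12 │        ┃  
  ┃A1┃├────┼────┼────┼────┤        ┃  
  ┃  ┃│  6 │  3 │ 11 │ 10 │        ┃  
  ┃--┃├────┼────┼────┼────┤        ┃  
  ┃  ┃│ 13 │ 14 │  5 │ 15 │        ┃  
  ┃  ┃└────┴────┴────┴────┘        ┃  
  ┃  ┃Moves: 2                     ┃  
  ┃  ┗━━━━━━━━━━━━━━━━━━━━━━━━━━━━━┛  
  ┃  5        0       0     880  ┃    
  ┃  6        0       0       0  ┃    
  ┃  7        0       0       0  ┃    
  ┗━━━━━━━━━━━━━━━━━━━━━━━━━━━━━━┛    
                                      
                                      
                                      
                                      
                                      
                                      
                                      


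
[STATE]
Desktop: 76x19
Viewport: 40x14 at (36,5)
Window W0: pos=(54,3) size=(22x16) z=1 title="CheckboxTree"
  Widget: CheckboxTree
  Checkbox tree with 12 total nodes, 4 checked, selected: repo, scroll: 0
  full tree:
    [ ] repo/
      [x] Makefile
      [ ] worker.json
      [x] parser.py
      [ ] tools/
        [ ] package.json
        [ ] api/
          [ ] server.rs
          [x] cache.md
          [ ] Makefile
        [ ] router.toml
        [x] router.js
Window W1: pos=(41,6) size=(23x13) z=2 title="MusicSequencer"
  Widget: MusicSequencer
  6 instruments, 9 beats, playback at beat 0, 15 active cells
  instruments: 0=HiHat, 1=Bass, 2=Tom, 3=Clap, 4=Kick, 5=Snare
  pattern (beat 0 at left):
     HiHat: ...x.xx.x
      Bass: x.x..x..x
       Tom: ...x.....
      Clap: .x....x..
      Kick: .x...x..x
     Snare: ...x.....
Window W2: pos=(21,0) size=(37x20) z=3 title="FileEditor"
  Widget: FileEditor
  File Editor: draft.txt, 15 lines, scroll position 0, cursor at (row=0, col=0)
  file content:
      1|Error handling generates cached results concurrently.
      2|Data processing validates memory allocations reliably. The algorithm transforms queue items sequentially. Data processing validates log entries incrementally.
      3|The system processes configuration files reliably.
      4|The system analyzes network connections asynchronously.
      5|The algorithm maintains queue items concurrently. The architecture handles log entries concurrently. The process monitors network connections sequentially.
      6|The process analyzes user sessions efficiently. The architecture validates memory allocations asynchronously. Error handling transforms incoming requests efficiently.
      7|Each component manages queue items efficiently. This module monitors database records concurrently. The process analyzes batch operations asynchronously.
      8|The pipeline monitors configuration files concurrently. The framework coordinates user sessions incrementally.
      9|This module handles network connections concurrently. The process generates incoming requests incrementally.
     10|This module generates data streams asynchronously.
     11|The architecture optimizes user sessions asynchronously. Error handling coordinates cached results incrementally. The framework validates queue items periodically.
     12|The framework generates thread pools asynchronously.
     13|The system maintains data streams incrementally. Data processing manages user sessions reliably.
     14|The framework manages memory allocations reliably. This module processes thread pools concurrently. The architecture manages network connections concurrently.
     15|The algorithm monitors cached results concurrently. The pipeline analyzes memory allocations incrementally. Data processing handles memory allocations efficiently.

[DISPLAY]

cesses configuration░┃─────────────────┨
lyzes network connec░┃━━━━━┓/          ┃
maintains queue item░┃     ┃kefile     ┃
alyzes user sessions░┃─────┨rker.json  ┃
 manages queue items░┃     ┃rser.py    ┃
onitors configuratio░┃     ┃ols/       ┃
ndles network connec░┃     ┃package.jso┃
nerates data streams░┃     ┃api/       ┃
re optimizes user se░┃     ┃] server.rs┃
generates thread poo░┃     ┃] cache.md ┃
ntains data streams ░┃     ┃] Makefile ┃
manages memory alloc░┃     ┃router.toml┃
monitors cached resu░┃     ┃router.js  ┃
                    ▼┃━━━━━┛━━━━━━━━━━━┛


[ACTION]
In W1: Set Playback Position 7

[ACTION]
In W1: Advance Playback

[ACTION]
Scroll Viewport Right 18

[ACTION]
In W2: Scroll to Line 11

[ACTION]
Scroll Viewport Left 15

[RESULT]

┃The system processes configuration░┃───
┃The system analyzes network connec░┃━━━
┃The algorithm maintains queue item░┃   
┃The process analyzes user sessions░┃───
┃Each component manages queue items░┃   
┃The pipeline monitors configuratio░┃   
┃This module handles network connec░┃   
┃This module generates data streams░┃   
┃The architecture optimizes user se░┃   
┃The framework generates thread poo░┃   
┃The system maintains data streams ░┃   
┃The framework manages memory alloc░┃   
┃The algorithm monitors cached resu░┃   
┃                                  ▼┃━━━


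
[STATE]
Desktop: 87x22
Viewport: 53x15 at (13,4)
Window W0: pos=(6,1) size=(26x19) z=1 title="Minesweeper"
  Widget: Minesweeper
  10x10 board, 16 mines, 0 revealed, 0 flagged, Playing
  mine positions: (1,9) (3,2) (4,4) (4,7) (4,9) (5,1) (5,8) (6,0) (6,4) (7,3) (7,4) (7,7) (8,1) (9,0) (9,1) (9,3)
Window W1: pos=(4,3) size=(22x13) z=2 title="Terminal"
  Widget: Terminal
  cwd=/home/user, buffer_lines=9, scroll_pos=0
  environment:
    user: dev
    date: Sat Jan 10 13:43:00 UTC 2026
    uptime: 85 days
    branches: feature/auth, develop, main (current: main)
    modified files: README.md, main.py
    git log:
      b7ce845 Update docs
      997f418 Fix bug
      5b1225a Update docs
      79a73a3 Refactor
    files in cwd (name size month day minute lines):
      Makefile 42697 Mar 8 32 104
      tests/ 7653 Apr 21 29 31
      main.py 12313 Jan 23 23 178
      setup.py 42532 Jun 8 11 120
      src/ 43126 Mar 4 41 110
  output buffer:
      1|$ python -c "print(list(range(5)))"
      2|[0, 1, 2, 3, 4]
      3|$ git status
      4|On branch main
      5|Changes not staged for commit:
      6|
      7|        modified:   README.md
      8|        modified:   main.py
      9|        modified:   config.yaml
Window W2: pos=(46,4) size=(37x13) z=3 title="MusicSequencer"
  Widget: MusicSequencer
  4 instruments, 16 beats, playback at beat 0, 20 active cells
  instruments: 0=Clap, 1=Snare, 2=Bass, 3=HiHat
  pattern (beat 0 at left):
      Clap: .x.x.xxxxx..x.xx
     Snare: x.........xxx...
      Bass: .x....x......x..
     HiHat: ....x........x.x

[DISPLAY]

l           ┃     ┃              ┏━━━━━━━━━━━━━━━━━━━
────────────┨     ┃              ┃ MusicSequencer    
 -c "print(l┃     ┃              ┠───────────────────
, 3, 4]     ┃     ┃              ┃      ▼123456789012
atus        ┃     ┃              ┃  Clap·█·█·█████··█
h main      ┃     ┃              ┃ Snare█·········███
not staged f┃     ┃              ┃  Bass·█····█······
            ┃     ┃              ┃ HiHat····█········
modified:   ┃     ┃              ┃                   
modified:   ┃     ┃              ┃                   
modified:   ┃     ┃              ┃                   
━━━━━━━━━━━━┛     ┃              ┃                   
                  ┃              ┗━━━━━━━━━━━━━━━━━━━
                  ┃                                  
                  ┃                                  


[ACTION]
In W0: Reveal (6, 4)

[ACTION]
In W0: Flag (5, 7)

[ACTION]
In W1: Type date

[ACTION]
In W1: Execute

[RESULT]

l           ┃     ┃              ┏━━━━━━━━━━━━━━━━━━━
────────────┨     ┃              ┃ MusicSequencer    
h main      ┃     ┃              ┠───────────────────
not staged f┃     ┃              ┃      ▼123456789012
            ┃     ┃              ┃  Clap·█·█·█████··█
modified:   ┃     ┃              ┃ Snare█·········███
modified:   ┃     ┃              ┃  Bass·█····█······
modified:   ┃     ┃              ┃ HiHat····█········
            ┃     ┃              ┃                   
10 13:43:00 ┃     ┃              ┃                   
            ┃     ┃              ┃                   
━━━━━━━━━━━━┛     ┃              ┃                   
                  ┃              ┗━━━━━━━━━━━━━━━━━━━
                  ┃                                  
                  ┃                                  


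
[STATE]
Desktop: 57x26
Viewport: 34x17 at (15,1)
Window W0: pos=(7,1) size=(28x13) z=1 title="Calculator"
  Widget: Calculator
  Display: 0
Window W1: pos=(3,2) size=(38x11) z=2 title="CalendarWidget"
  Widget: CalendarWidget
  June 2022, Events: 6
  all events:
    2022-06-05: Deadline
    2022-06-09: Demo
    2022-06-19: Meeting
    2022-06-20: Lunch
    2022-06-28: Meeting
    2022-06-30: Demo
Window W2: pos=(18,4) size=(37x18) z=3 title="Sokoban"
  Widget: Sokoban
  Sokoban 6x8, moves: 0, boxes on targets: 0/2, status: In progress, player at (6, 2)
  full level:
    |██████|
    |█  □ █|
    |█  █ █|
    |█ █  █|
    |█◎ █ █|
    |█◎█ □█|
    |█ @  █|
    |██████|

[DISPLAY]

━━━━━━━━━━━━━━━━━━━┓              
━━━━━━━━━━━━━━━━━━━━━━━━━┓        
dget                     ┃        
───┏━━━━━━━━━━━━━━━━━━━━━━━━━━━━━━
  J┃ Sokoban                      
 Fr┠──────────────────────────────
  3┃██████                        
* 1┃█  □ █                        
 17┃█  █ █                        
3 2┃█ █  █                        
0* ┃█◎ █ █                        
━━━┃█◎█ □█                        
━━━┃█ @  █                        
   ┃██████                        
   ┃Moves: 0  0/2                 
   ┃                              
   ┃                              


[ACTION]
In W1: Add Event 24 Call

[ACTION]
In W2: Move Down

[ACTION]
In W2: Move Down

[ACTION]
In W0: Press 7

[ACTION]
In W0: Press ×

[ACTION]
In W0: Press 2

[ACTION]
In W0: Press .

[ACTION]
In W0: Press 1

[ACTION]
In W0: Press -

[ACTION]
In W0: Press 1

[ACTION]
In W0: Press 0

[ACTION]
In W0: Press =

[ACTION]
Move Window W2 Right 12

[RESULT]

━━━━━━━━━━━━━━━━━━━┓              
━━━━━━━━━━━━━━━━━━━━━━━━━┓        
dget                     ┃        
─────┏━━━━━━━━━━━━━━━━━━━━━━━━━━━━
  Jun┃ Sokoban                    
 Fr S┠────────────────────────────
  3  ┃██████                      
* 10 ┃█  □ █                      
 17 1┃█  █ █                      
3 24*┃█ █  █                      
0*   ┃█◎ █ █                      
━━━━━┃█◎█ □█                      
━━━━━┃█ @  █                      
     ┃██████                      
     ┃Moves: 0  0/2               
     ┃                            
     ┃                            


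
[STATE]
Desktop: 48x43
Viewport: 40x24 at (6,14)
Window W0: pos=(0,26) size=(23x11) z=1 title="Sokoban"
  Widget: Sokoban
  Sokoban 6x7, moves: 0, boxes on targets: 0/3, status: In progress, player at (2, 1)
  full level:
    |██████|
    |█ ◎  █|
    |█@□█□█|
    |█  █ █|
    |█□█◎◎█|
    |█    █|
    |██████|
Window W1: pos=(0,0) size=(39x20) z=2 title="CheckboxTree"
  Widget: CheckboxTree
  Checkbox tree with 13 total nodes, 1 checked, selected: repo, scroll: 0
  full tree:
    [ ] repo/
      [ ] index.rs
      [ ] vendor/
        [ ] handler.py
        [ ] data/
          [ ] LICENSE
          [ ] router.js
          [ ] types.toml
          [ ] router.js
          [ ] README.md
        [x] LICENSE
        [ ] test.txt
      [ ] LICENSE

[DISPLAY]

[ ] test.txt                    ┃       
] LICENSE                       ┃       
                                ┃       
                                ┃       
                                ┃       
━━━━━━━━━━━━━━━━━━━━━━━━━━━━━━━━┛       
                                        
                                        
                                        
                                        
                                        
                                        
━━━━━━━━━━━━━━━━┓                       
ban             ┃                       
────────────────┨                       
█               ┃                       
█               ┃                       
█               ┃                       
█               ┃                       
█               ┃                       
█               ┃                       
█               ┃                       
━━━━━━━━━━━━━━━━┛                       
                                        


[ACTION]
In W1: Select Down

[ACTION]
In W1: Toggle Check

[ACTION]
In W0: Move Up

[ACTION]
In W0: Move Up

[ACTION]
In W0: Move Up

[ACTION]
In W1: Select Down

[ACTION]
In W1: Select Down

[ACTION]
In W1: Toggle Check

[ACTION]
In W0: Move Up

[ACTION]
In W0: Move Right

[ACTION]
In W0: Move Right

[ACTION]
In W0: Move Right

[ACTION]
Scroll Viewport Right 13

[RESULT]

] test.txt                    ┃         
LICENSE                       ┃         
                              ┃         
                              ┃         
                              ┃         
━━━━━━━━━━━━━━━━━━━━━━━━━━━━━━┛         
                                        
                                        
                                        
                                        
                                        
                                        
━━━━━━━━━━━━━━┓                         
n             ┃                         
──────────────┨                         
              ┃                         
              ┃                         
              ┃                         
              ┃                         
              ┃                         
              ┃                         
              ┃                         
━━━━━━━━━━━━━━┛                         
                                        


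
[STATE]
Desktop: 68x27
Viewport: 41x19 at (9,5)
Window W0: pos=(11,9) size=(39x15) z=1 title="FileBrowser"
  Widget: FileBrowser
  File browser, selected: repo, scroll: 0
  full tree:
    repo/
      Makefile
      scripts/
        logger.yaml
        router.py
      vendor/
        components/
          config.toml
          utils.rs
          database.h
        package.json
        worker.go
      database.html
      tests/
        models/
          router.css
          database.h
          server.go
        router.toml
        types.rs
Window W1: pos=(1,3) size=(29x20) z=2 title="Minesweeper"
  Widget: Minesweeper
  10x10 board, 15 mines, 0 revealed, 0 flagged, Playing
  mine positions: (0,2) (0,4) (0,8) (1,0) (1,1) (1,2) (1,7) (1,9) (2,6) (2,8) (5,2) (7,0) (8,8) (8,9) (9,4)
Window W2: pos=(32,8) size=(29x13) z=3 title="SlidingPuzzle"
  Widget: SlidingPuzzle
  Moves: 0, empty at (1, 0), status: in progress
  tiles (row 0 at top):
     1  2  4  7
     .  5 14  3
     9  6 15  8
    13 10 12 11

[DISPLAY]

────────────────────┨                    
■■■                 ┃                    
■■■                 ┃                    
■■■                 ┃  ┏━━━━━━━━━━━━━━━━━
■■■                 ┃━━┃ SlidingPuzzle   
■■■                 ┃  ┠─────────────────
■■■                 ┃──┃┌────┬────┬────┬─
■■■                 ┃  ┃│  1 │  2 │  4 │ 
■■■                 ┃  ┃├────┼────┼────┼─
■■■                 ┃  ┃│    │  5 │ 14 │ 
■■■                 ┃  ┃├────┼────┼────┼─
                    ┃  ┃│  9 │  6 │ 15 │ 
                    ┃  ┃├────┼────┼────┼─
                    ┃  ┃│ 13 │ 10 │ 12 │ 
                    ┃  ┃└────┴────┴────┴─
                    ┃  ┗━━━━━━━━━━━━━━━━━
                    ┃                   ┃
━━━━━━━━━━━━━━━━━━━━┛                   ┃
  ┗━━━━━━━━━━━━━━━━━━━━━━━━━━━━━━━━━━━━━┛


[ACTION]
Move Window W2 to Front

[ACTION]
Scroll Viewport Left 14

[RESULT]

 ┠───────────────────────────┨           
 ┃■■■■■■■■■■                 ┃           
 ┃■■■■■■■■■■                 ┃           
 ┃■■■■■■■■■■                 ┃  ┏━━━━━━━━
 ┃■■■■■■■■■■                 ┃━━┃ Sliding
 ┃■■■■■■■■■■                 ┃  ┠────────
 ┃■■■■■■■■■■                 ┃──┃┌────┬──
 ┃■■■■■■■■■■                 ┃  ┃│  1 │  
 ┃■■■■■■■■■■                 ┃  ┃├────┼──
 ┃■■■■■■■■■■                 ┃  ┃│    │  
 ┃■■■■■■■■■■                 ┃  ┃├────┼──
 ┃                           ┃  ┃│  9 │  
 ┃                           ┃  ┃├────┼──
 ┃                           ┃  ┃│ 13 │ 1
 ┃                           ┃  ┃└────┴──
 ┃                           ┃  ┗━━━━━━━━
 ┃                           ┃           
 ┗━━━━━━━━━━━━━━━━━━━━━━━━━━━┛           
           ┗━━━━━━━━━━━━━━━━━━━━━━━━━━━━━


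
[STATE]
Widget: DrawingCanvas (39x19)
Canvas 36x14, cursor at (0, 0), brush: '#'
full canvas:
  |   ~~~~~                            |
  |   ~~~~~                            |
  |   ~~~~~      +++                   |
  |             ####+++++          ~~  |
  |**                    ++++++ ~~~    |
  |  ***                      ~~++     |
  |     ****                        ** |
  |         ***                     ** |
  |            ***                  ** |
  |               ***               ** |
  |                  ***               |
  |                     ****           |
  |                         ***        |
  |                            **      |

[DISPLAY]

+  ~~~~~                               
   ~~~~~                               
   ~~~~~      +++                      
             ####+++++          ~~     
**                    ++++++ ~~~       
  ***                      ~~++        
     ****                        **    
         ***                     **    
            ***                  **    
               ***               **    
                  ***                  
                     ****              
                         ***           
                            **         
                                       
                                       
                                       
                                       
                                       


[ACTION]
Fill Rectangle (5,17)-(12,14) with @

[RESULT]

+  ~~~~~                               
   ~~~~~                               
   ~~~~~      +++                      
             ####+++++          ~~     
**                    ++++++ ~~~       
  ***         @@@@         ~~++        
     ****     @@@@               **    
         ***  @@@@               **    
            **@@@@               **    
              @@@@               **    
              @@@@***                  
              @@@@   ****              
              @@@@       ***           
                            **         
                                       
                                       
                                       
                                       
                                       


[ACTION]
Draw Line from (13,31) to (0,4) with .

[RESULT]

+  ~..~~                               
   ~~~..                               
   ~~~~~..    +++                      
          .. ####+++++          ~~     
**          ..        ++++++ ~~~       
  ***         ..@@         ~~++        
     ****     @@..               **    
         ***  @@@@..             **    
            **@@@@  ..           **    
              @@@@    ..         **    
              @@@@***   ..             
              @@@@   **** ..           
              @@@@       ***..         
                            **..       
                                       
                                       
                                       
                                       
                                       


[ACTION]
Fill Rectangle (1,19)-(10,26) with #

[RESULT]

+  ~..~~                               
   ~~~..           ########            
   ~~~~~..    +++  ########            
          .. ####++########     ~~     
**          ..     ########+ ~~~       
  ***         ..@@ ########~~++        
     ****     @@.. ########      **    
         ***  @@@@.########      **    
            **@@@@ ########      **    
              @@@@ ########      **    
              @@@@*########            
              @@@@   **** ..           
              @@@@       ***..         
                            **..       
                                       
                                       
                                       
                                       
                                       


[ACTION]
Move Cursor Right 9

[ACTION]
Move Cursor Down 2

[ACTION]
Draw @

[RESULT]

   ~..~~                               
   ~~~..           ########            
   ~~~~~.@    +++  ########            
          .. ####++########     ~~     
**          ..     ########+ ~~~       
  ***         ..@@ ########~~++        
     ****     @@.. ########      **    
         ***  @@@@.########      **    
            **@@@@ ########      **    
              @@@@ ########      **    
              @@@@*########            
              @@@@   **** ..           
              @@@@       ***..         
                            **..       
                                       
                                       
                                       
                                       
                                       


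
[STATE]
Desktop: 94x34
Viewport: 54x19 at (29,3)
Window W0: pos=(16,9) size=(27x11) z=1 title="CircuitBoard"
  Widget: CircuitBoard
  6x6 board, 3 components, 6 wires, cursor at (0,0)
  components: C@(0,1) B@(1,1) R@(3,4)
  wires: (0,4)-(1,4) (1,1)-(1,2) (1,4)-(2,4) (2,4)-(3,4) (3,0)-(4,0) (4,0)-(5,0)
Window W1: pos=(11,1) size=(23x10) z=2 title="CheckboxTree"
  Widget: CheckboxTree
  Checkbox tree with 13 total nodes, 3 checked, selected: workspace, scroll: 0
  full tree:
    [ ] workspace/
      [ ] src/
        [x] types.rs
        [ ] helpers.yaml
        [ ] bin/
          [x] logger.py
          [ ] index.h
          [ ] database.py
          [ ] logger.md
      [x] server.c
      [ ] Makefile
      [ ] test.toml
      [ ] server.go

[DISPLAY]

────┨                                                 
    ┃                                                 
    ┃                                                 
    ┃                                                 
yaml┃                                                 
    ┃                                                 
.py ┃━━━━━━━━┓                                        
━━━━┛        ┃                                        
─────────────┨                                        
 5           ┃                                        
        ·    ┃                                        
        │    ┃                                        
·       ·    ┃                                        
        │    ┃                                        
        ·    ┃                                        
        │    ┃                                        
━━━━━━━━━━━━━┛                                        
                                                      
                                                      


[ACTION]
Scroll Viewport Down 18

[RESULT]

·       ·    ┃                                        
        │    ┃                                        
        ·    ┃                                        
        │    ┃                                        
━━━━━━━━━━━━━┛                                        
                                                      
                                                      
                                                      
                                                      
                                                      
                                                      
                                                      
                                                      
                                                      
                                                      
                                                      
                                                      
                                                      
                                                      


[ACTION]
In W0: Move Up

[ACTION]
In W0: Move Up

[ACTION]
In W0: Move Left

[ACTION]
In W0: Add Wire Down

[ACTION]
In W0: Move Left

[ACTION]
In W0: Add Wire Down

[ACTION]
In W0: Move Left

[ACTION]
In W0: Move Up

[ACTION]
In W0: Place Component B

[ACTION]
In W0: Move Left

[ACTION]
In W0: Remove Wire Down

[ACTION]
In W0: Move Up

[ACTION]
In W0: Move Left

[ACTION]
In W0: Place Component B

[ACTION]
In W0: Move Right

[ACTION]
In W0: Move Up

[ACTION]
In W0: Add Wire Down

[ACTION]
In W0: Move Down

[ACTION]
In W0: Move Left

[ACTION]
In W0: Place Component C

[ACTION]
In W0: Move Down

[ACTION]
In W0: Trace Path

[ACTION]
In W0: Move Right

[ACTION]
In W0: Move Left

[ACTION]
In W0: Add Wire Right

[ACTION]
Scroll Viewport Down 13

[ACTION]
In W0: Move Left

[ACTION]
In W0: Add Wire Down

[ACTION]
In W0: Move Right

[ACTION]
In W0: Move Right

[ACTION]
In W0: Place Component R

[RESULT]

·       ·    ┃                                        
        │    ┃                                        
R]      ·    ┃                                        
        │    ┃                                        
━━━━━━━━━━━━━┛                                        
                                                      
                                                      
                                                      
                                                      
                                                      
                                                      
                                                      
                                                      
                                                      
                                                      
                                                      
                                                      
                                                      
                                                      
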